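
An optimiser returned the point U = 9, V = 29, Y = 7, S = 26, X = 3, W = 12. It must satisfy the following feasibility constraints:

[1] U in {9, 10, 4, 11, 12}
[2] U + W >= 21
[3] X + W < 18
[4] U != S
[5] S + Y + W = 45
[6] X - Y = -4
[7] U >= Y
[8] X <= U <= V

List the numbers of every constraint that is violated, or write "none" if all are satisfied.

[1] U = 9 is in {9, 10, 4, 11, 12} — satisfied.
[2] U + W = 9 + 12 = 21; 21 ≥ 21 — satisfied.
[3] X + W = 3 + 12 = 15; 15 < 18 — satisfied.
[4] U = 9, S = 26; distinct — satisfied.
[5] S + Y + W = 26 + 7 + 12 = 45 — satisfied.
[6] X - Y = 3 - 7 = -4 — satisfied.
[7] U = 9, Y = 7; 9 ≥ 7 — satisfied.
[8] values 3 <= 9 <= 29 — satisfied.

No violations.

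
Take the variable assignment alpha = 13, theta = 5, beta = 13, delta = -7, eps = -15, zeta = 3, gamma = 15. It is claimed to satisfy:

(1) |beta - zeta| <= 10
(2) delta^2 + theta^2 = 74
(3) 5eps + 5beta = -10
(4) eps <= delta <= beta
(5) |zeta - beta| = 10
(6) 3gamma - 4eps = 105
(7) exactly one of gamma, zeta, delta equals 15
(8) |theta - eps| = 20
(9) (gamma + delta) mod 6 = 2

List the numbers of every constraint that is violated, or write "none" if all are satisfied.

No violations.

(1) |13 - 3| = 10; 10 ≤ 10 — holds.
(2) delta^2 + theta^2 = (-7)^2 + 5^2 = 49 + 25 = 74 — holds.
(3) 5eps + 5beta = 5(-15) + 5(13) = -10 — holds.
(4) values -15 <= -7 <= 13 — holds.
(5) |3 - 13| = 10 — holds.
(6) 3gamma - 4eps = 3(15) - 4(-15) = 105 — holds.
(7) gamma=15, zeta=3, delta=-7; 1 of them equals 15 — holds.
(8) |5 - (-15)| = 20 — holds.
(9) gamma + delta = 8; 8 mod 6 = 2 — holds.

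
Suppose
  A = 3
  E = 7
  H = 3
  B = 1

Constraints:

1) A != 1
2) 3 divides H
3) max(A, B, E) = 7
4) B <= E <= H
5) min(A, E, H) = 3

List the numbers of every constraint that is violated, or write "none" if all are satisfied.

1) A = 3, and 3 ≠ 1 — OK.
2) 3 / 3 = 1, so 3 divides 3 — OK.
3) max(3, 1, 7) = 7 — OK.
4) values 1, 7, 3; E = 7 is not <= H = 3 — violated.
5) min(3, 7, 3) = 3 — OK.

Constraint 4 is violated.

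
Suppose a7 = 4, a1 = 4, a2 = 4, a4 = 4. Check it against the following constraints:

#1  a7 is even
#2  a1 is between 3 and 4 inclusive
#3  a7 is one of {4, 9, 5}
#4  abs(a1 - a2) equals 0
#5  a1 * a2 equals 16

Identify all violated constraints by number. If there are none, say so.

All constraints are satisfied.

#1 a7 = 4 is even  ✔
#2 a1 = 4 lies in [3, 4]  ✔
#3 a7 = 4 is in {4, 9, 5}  ✔
#4 abs(4 - 4) = 0  ✔
#5 a1 * a2 = 4 * 4 = 16  ✔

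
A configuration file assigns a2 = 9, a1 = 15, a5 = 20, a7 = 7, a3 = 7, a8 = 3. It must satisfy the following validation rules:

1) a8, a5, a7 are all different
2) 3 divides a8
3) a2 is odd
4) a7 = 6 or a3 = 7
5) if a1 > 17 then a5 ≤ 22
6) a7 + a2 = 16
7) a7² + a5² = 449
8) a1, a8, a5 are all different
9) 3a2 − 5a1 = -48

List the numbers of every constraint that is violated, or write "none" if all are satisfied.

All constraints are satisfied.

1) values 3, 20, 7 are pairwise distinct — satisfied.
2) 3 / 3 = 1, so 3 divides 3 — satisfied.
3) a2 = 9 is odd — satisfied.
4) a7 = 7 ≠ 6, but a3 = 7 = 7 (second disjunct) — satisfied.
5) a1 = 15, not > 17; antecedent false, conditional vacuously true — satisfied.
6) a7 + a2 = 7 + 9 = 16 — satisfied.
7) a7² + a5² = 7² + 20² = 49 + 400 = 449 — satisfied.
8) values 15, 3, 20 are pairwise distinct — satisfied.
9) 3a2 − 5a1 = 3(9) − 5(15) = -48 — satisfied.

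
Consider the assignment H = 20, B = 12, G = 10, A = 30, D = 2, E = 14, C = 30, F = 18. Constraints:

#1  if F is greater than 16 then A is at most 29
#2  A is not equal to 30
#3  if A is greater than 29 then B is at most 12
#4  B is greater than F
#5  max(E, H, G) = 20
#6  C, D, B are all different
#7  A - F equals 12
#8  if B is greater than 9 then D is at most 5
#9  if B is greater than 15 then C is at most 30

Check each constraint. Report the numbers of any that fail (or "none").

#1 F = 18 > 16, so we need A ≤ 29; but A = 30 > 29  fails
#2 A = 30, but 30 is required to differ  fails
#3 A = 30 > 29, so we need B ≤ 12; B = 12 ≤ 12  holds
#4 B = 12, F = 18; 12 ≤ 18 (want >)  fails
#5 max(14, 20, 10) = 20  holds
#6 values 30, 2, 12 are pairwise distinct  holds
#7 A - F = 30 - 18 = 12  holds
#8 B = 12 > 9, so we need D ≤ 5; D = 2 ≤ 5  holds
#9 B = 12, not > 15; antecedent false, conditional vacuously true  holds

No — constraints 1, 2, and 4 are not satisfied.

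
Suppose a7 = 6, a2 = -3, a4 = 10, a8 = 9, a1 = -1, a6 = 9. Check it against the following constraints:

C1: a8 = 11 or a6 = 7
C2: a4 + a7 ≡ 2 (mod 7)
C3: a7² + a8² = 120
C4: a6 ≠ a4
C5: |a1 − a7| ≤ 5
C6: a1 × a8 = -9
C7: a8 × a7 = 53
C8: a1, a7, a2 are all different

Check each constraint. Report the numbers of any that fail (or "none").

No — constraints 1, 3, 5, 7 are not satisfied.

C1: a8 = 9 ≠ 11 and a6 = 9 ≠ 7; both disjuncts false  ✗
C2: a4 + a7 = 16; 16 mod 7 = 2  ✓
C3: a7² + a8² = 6² + 9² = 36 + 81 = 117, not 120  ✗
C4: a6 = 9, a4 = 10; distinct  ✓
C5: |-1 − 6| = 7; 7 > 5, exceeds bound 5  ✗
C6: a1 × a8 = -1 × 9 = -9  ✓
C7: a8 × a7 = 9 × 6 = 54, not 53  ✗
C8: values -1, 6, -3 are pairwise distinct  ✓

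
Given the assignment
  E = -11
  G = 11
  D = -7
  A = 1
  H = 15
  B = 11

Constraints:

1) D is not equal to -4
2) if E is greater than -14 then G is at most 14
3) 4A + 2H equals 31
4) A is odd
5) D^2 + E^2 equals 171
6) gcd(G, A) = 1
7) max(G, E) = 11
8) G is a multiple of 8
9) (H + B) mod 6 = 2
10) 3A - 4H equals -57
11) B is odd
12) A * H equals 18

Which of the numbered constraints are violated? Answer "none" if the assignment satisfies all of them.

Violated: 3, 5, 8, 12.

1) D = -7, and -7 ≠ -4 — holds.
2) E = -11 > -14, so we need G ≤ 14; G = 11 ≤ 14 — holds.
3) 4A + 2H = 4(1) + 2(15) = 34, not 31 — fails.
4) A = 1 is odd — holds.
5) D^2 + E^2 = (-7)^2 + (-11)^2 = 49 + 121 = 170, not 171 — fails.
6) gcd(11, 1) = 1 — holds.
7) max(11, -11) = 11 — holds.
8) 11 = 8*1 + 3, so 8 does not divide 11 — fails.
9) H + B = 26; 26 mod 6 = 2 — holds.
10) 3A - 4H = 3(1) - 4(15) = -57 — holds.
11) B = 11 is odd — holds.
12) A * H = 1 * 15 = 15, not 18 — fails.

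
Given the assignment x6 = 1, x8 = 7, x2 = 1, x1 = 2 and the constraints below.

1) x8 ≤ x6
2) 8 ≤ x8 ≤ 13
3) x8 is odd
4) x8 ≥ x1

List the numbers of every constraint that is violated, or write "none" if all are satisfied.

1) x8 = 7, x6 = 1; 7 > 1 (want ≤) — violated.
2) x8 = 7 is outside [8, 13] — violated.
3) x8 = 7 is odd — satisfied.
4) x8 = 7, x1 = 2; 7 ≥ 2 — satisfied.

The assignment fails constraints 1, 2.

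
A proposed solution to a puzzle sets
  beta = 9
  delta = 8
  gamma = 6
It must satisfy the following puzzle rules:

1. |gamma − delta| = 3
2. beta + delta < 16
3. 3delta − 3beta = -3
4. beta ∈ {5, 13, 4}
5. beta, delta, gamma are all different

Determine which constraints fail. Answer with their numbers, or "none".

Violated: 1, 2, 4.

1. |6 − 8| = 2, not 3 — violated.
2. beta + delta = 9 + 8 = 17; 17 ≥ 16, bound 16 not met — violated.
3. 3delta − 3beta = 3(8) − 3(9) = -3 — OK.
4. beta = 9 is not in {5, 13, 4} — violated.
5. values 9, 8, 6 are pairwise distinct — OK.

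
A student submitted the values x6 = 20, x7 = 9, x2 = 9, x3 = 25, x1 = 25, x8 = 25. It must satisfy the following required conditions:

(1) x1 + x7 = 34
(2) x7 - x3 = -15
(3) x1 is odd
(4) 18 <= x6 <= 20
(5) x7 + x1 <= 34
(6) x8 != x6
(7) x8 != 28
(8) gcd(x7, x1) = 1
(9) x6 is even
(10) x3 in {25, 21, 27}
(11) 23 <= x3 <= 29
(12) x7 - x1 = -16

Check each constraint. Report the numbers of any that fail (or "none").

The assignment fails constraint 2.

(1) x1 + x7 = 25 + 9 = 34 — holds.
(2) x7 - x3 = 9 - 25 = -16, not -15 — fails.
(3) x1 = 25 is odd — holds.
(4) x6 = 20 lies in [18, 20] — holds.
(5) x7 + x1 = 9 + 25 = 34; 34 ≤ 34 — holds.
(6) x8 = 25, x6 = 20; distinct — holds.
(7) x8 = 25, and 25 ≠ 28 — holds.
(8) gcd(9, 25) = 1 — holds.
(9) x6 = 20 is even — holds.
(10) x3 = 25 is in {25, 21, 27} — holds.
(11) x3 = 25 lies in [23, 29] — holds.
(12) x7 - x1 = 9 - 25 = -16 — holds.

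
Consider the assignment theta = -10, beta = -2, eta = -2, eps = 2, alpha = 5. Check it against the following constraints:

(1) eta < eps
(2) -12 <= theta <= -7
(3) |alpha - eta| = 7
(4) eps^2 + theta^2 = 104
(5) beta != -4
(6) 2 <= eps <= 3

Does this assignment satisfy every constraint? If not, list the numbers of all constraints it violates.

(1) eta = -2, eps = 2; -2 < 2 — holds.
(2) theta = -10 lies in [-12, -7] — holds.
(3) |5 - (-2)| = 7 — holds.
(4) eps^2 + theta^2 = 2^2 + (-10)^2 = 4 + 100 = 104 — holds.
(5) beta = -2, and -2 ≠ -4 — holds.
(6) eps = 2 lies in [2, 3] — holds.

The assignment satisfies every constraint.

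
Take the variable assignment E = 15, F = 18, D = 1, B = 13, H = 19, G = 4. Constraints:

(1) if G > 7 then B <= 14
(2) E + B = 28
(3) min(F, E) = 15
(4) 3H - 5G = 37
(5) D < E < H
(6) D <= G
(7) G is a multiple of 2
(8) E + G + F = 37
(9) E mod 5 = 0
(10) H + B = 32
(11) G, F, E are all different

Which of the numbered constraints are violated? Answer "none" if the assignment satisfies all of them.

All constraints are satisfied.

(1) G = 4, not > 7; antecedent false, conditional vacuously true  ✔
(2) E + B = 15 + 13 = 28  ✔
(3) min(18, 15) = 15  ✔
(4) 3H - 5G = 3(19) - 5(4) = 37  ✔
(5) values 1 < 15 < 19  ✔
(6) D = 1, G = 4; 1 ≤ 4  ✔
(7) 4 / 2 = 2, so 2 divides 4  ✔
(8) E + G + F = 15 + 4 + 18 = 37  ✔
(9) 15 mod 5 = 0  ✔
(10) H + B = 19 + 13 = 32  ✔
(11) values 4, 18, 15 are pairwise distinct  ✔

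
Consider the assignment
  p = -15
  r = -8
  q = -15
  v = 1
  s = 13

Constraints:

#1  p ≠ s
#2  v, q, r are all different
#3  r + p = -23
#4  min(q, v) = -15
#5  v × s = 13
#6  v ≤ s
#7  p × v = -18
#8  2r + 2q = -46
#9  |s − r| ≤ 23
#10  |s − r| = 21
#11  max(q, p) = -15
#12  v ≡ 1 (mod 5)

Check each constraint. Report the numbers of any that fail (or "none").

Constraint 7 is violated.

#1 p = -15, s = 13; distinct — OK.
#2 values 1, -15, -8 are pairwise distinct — OK.
#3 r + p = -8 + (-15) = -23 — OK.
#4 min(-15, 1) = -15 — OK.
#5 v × s = 1 × 13 = 13 — OK.
#6 v = 1, s = 13; 1 ≤ 13 — OK.
#7 p × v = -15 × 1 = -15, not -18 — violated.
#8 2r + 2q = 2(-8) + 2(-15) = -46 — OK.
#9 |13 − (-8)| = 21; 21 ≤ 23 — OK.
#10 |13 − (-8)| = 21 — OK.
#11 max(-15, -15) = -15 — OK.
#12 1 mod 5 = 1 — OK.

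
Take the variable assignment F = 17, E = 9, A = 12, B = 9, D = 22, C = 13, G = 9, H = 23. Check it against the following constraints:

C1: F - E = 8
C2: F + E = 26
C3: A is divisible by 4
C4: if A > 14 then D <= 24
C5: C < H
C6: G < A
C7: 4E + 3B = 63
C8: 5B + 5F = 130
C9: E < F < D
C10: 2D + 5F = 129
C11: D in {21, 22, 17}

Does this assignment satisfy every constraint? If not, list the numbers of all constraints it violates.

Yes — all constraints hold.

C1: F - E = 17 - 9 = 8 — OK.
C2: F + E = 17 + 9 = 26 — OK.
C3: 12 / 4 = 3, so 4 divides 12 — OK.
C4: A = 12, not > 14; antecedent false, conditional vacuously true — OK.
C5: C = 13, H = 23; 13 < 23 — OK.
C6: G = 9, A = 12; 9 < 12 — OK.
C7: 4E + 3B = 4(9) + 3(9) = 63 — OK.
C8: 5B + 5F = 5(9) + 5(17) = 130 — OK.
C9: values 9 < 17 < 22 — OK.
C10: 2D + 5F = 2(22) + 5(17) = 129 — OK.
C11: D = 22 is in {21, 22, 17} — OK.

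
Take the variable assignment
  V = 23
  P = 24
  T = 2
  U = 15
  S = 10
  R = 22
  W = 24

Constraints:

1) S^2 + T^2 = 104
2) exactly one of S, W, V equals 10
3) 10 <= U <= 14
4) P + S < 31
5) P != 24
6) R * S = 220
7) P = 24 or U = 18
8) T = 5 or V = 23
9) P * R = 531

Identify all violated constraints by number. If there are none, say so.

1) S^2 + T^2 = 10^2 + 2^2 = 100 + 4 = 104  holds
2) S=10, W=24, V=23; 1 of them equals 10  holds
3) U = 15 is outside [10, 14]  fails
4) P + S = 24 + 10 = 34; 34 ≥ 31, bound 31 not met  fails
5) P = 24, but 24 is required to differ  fails
6) R * S = 22 * 10 = 220  holds
7) P = 24 = 24 (first disjunct)  holds
8) T = 2 ≠ 5, but V = 23 = 23 (second disjunct)  holds
9) P * R = 24 * 22 = 528, not 531  fails

The assignment fails constraints 3, 4, 5, 9.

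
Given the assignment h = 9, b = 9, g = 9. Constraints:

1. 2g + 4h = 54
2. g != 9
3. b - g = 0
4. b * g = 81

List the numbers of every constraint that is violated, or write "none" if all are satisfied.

Constraint 2 does not hold.

1. 2g + 4h = 2(9) + 4(9) = 54  holds
2. g = 9, but 9 is required to differ  fails
3. b - g = 9 - 9 = 0  holds
4. b * g = 9 * 9 = 81  holds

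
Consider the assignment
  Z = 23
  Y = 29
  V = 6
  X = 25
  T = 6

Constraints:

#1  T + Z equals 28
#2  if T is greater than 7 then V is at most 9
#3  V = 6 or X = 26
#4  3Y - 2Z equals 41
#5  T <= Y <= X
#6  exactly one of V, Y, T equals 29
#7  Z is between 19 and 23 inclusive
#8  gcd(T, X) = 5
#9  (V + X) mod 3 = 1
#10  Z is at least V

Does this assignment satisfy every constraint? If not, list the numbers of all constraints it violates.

#1 T + Z = 6 + 23 = 29, not 28  false
#2 T = 6, not > 7; antecedent false, conditional vacuously true  true
#3 V = 6 = 6 (first disjunct)  true
#4 3Y - 2Z = 3(29) - 2(23) = 41  true
#5 values 6, 29, 25; Y = 29 is not <= X = 25  false
#6 V=6, Y=29, T=6; 1 of them equals 29  true
#7 Z = 23 lies in [19, 23]  true
#8 gcd(6, 25) = 1, not 5  false
#9 V + X = 31; 31 mod 3 = 1  true
#10 Z = 23, V = 6; 23 ≥ 6  true

Constraints 1, 5, 8 are violated.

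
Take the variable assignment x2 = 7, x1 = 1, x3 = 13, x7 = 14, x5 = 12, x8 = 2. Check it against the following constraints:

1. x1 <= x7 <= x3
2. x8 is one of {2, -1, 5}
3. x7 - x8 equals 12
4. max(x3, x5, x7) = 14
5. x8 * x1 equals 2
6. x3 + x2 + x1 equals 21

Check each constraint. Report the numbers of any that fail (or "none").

Constraint 1 is violated.

1. values 1, 14, 13; x7 = 14 is not <= x3 = 13 — violated.
2. x8 = 2 is in {2, -1, 5} — OK.
3. x7 - x8 = 14 - 2 = 12 — OK.
4. max(13, 12, 14) = 14 — OK.
5. x8 * x1 = 2 * 1 = 2 — OK.
6. x3 + x2 + x1 = 13 + 7 + 1 = 21 — OK.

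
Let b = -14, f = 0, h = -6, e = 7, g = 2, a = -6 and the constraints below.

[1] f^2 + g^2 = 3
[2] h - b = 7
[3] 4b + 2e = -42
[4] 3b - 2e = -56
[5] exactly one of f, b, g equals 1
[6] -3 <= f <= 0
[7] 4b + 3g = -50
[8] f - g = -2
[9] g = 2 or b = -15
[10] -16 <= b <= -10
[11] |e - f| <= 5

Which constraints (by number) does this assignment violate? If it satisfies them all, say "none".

[1] f^2 + g^2 = 0^2 + 2^2 = 0 + 4 = 4, not 3 — does not hold.
[2] h - b = -6 - (-14) = 8, not 7 — does not hold.
[3] 4b + 2e = 4(-14) + 2(7) = -42 — holds.
[4] 3b - 2e = 3(-14) - 2(7) = -56 — holds.
[5] f=0, b=-14, g=2; 0 of them equal 1, not exactly one — does not hold.
[6] f = 0 lies in [-3, 0] — holds.
[7] 4b + 3g = 4(-14) + 3(2) = -50 — holds.
[8] f - g = 0 - 2 = -2 — holds.
[9] g = 2 = 2 (first disjunct) — holds.
[10] b = -14 lies in [-16, -10] — holds.
[11] |7 - 0| = 7; 7 > 5, exceeds bound 5 — does not hold.

No — constraints 1, 2, 5, 11 are not satisfied.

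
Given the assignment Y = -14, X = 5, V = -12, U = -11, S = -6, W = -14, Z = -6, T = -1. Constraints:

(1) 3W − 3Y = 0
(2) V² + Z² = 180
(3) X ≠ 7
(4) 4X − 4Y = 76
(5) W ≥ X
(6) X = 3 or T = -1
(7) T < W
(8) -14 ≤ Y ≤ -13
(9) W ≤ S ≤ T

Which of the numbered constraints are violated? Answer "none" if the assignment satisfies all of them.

No — constraints 5 and 7 are not satisfied.

(1) 3W − 3Y = 3(-14) − 3(-14) = 0  ✔
(2) V² + Z² = (-12)² + (-6)² = 144 + 36 = 180  ✔
(3) X = 5, and 5 ≠ 7  ✔
(4) 4X − 4Y = 4(5) − 4(-14) = 76  ✔
(5) W = -14, X = 5; -14 < 5 (want ≥)  ✘
(6) X = 5 ≠ 3, but T = -1 = -1 (second disjunct)  ✔
(7) T = -1, W = -14; -1 ≥ -14 (want <)  ✘
(8) Y = -14 lies in [-14, -13]  ✔
(9) values -14 ≤ -6 ≤ -1  ✔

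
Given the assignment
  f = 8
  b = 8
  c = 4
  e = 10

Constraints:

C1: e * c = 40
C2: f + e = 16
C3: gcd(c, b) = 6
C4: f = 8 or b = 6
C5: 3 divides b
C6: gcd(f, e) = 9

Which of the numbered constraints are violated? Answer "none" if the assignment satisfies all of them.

C1: e * c = 10 * 4 = 40 — holds.
C2: f + e = 8 + 10 = 18, not 16 — fails.
C3: gcd(4, 8) = 4, not 6 — fails.
C4: f = 8 = 8 (first disjunct) — holds.
C5: 8 = 3*2 + 2, so 3 does not divide 8 — fails.
C6: gcd(8, 10) = 2, not 9 — fails.

Violated: 2, 3, 5, and 6.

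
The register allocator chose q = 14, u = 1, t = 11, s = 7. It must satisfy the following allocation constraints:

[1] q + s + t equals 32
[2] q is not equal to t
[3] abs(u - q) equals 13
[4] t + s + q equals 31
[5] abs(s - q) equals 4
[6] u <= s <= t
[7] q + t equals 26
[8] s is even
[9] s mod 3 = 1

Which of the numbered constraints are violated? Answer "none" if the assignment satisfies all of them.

[1] q + s + t = 14 + 7 + 11 = 32  ✔
[2] q = 14, t = 11; distinct  ✔
[3] abs(1 - 14) = 13  ✔
[4] t + s + q = 11 + 7 + 14 = 32, not 31  ✘
[5] abs(7 - 14) = 7, not 4  ✘
[6] values 1 <= 7 <= 11  ✔
[7] q + t = 14 + 11 = 25, not 26  ✘
[8] s = 7 is odd  ✘
[9] 7 mod 3 = 1  ✔

No — constraints 4, 5, 7, and 8 are not satisfied.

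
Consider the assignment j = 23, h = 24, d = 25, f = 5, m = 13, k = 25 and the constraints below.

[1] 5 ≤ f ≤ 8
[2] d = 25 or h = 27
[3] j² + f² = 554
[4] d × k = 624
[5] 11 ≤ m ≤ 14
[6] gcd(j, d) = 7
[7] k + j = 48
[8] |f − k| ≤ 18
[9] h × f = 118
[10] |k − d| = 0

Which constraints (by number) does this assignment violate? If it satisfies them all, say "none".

[1] f = 5 lies in [5, 8] — satisfied.
[2] d = 25 = 25 (first disjunct) — satisfied.
[3] j² + f² = 23² + 5² = 529 + 25 = 554 — satisfied.
[4] d × k = 25 × 25 = 625, not 624 — violated.
[5] m = 13 lies in [11, 14] — satisfied.
[6] gcd(23, 25) = 1, not 7 — violated.
[7] k + j = 25 + 23 = 48 — satisfied.
[8] |5 − 25| = 20; 20 > 18, exceeds bound 18 — violated.
[9] h × f = 24 × 5 = 120, not 118 — violated.
[10] |25 − 25| = 0 — satisfied.

No — constraints 4, 6, 8, 9 are not satisfied.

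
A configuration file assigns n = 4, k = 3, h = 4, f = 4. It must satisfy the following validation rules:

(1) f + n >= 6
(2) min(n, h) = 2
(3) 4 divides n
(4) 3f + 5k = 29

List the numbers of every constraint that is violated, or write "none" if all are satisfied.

Constraints 2, 4 do not hold.

(1) f + n = 4 + 4 = 8; 8 ≥ 6  holds
(2) min(4, 4) = 4, not 2  fails
(3) 4 / 4 = 1, so 4 divides 4  holds
(4) 3f + 5k = 3(4) + 5(3) = 27, not 29  fails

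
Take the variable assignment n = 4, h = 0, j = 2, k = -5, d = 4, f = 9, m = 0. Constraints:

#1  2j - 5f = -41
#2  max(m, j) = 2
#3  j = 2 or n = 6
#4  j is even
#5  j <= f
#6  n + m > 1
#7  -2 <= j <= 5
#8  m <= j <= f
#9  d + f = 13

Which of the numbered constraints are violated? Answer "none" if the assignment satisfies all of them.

#1 2j - 5f = 2(2) - 5(9) = -41 — holds.
#2 max(0, 2) = 2 — holds.
#3 j = 2 = 2 (first disjunct) — holds.
#4 j = 2 is even — holds.
#5 j = 2, f = 9; 2 ≤ 9 — holds.
#6 n + m = 4 + 0 = 4; 4 > 1 — holds.
#7 j = 2 lies in [-2, 5] — holds.
#8 values 0 <= 2 <= 9 — holds.
#9 d + f = 4 + 9 = 13 — holds.

None — every constraint holds.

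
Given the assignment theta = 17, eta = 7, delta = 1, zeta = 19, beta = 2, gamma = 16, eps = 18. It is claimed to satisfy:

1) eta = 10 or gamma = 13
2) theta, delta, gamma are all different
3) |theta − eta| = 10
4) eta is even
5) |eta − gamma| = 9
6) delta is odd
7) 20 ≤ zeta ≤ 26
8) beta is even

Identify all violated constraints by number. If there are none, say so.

Constraints 1, 4, 7 are violated.

1) eta = 7 ≠ 10 and gamma = 16 ≠ 13; both disjuncts false  fails
2) values 17, 1, 16 are pairwise distinct  holds
3) |17 − 7| = 10  holds
4) eta = 7 is odd  fails
5) |7 − 16| = 9  holds
6) delta = 1 is odd  holds
7) zeta = 19 is outside [20, 26]  fails
8) beta = 2 is even  holds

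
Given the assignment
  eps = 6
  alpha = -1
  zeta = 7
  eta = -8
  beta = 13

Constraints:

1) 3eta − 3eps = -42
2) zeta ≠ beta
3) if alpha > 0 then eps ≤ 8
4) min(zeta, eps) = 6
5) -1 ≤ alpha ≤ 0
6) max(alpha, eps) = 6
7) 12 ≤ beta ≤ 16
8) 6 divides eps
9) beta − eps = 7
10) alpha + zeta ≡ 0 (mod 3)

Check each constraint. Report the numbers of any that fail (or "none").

The assignment satisfies every constraint.

1) 3eta − 3eps = 3(-8) − 3(6) = -42  ✔
2) zeta = 7, beta = 13; distinct  ✔
3) alpha = -1, not > 0; antecedent false, conditional vacuously true  ✔
4) min(7, 6) = 6  ✔
5) alpha = -1 lies in [-1, 0]  ✔
6) max(-1, 6) = 6  ✔
7) beta = 13 lies in [12, 16]  ✔
8) 6 / 6 = 1, so 6 divides 6  ✔
9) beta − eps = 13 − 6 = 7  ✔
10) alpha + zeta = 6; 6 mod 3 = 0  ✔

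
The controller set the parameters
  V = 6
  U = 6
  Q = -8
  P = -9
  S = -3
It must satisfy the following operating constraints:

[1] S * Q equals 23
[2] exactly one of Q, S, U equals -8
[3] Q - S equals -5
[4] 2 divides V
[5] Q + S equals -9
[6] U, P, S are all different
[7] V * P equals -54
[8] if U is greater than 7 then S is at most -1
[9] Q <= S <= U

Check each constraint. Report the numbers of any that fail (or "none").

[1] S * Q = -3 * (-8) = 24, not 23 — fails.
[2] Q=-8, S=-3, U=6; 1 of them equals -8 — holds.
[3] Q - S = -8 - (-3) = -5 — holds.
[4] 6 / 2 = 3, so 2 divides 6 — holds.
[5] Q + S = -8 + (-3) = -11, not -9 — fails.
[6] values 6, -9, -3 are pairwise distinct — holds.
[7] V * P = 6 * (-9) = -54 — holds.
[8] U = 6, not > 7; antecedent false, conditional vacuously true — holds.
[9] values -8 <= -3 <= 6 — holds.

The assignment fails constraints 1, 5.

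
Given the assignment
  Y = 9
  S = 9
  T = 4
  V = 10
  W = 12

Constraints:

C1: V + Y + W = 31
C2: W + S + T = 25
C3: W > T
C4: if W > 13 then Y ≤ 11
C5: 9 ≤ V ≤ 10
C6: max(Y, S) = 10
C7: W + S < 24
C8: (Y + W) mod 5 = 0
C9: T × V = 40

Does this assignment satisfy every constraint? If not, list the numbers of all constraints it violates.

C1: V + Y + W = 10 + 9 + 12 = 31 — satisfied.
C2: W + S + T = 12 + 9 + 4 = 25 — satisfied.
C3: W = 12, T = 4; 12 > 4 — satisfied.
C4: W = 12, not > 13; antecedent false, conditional vacuously true — satisfied.
C5: V = 10 lies in [9, 10] — satisfied.
C6: max(9, 9) = 9, not 10 — violated.
C7: W + S = 12 + 9 = 21; 21 < 24 — satisfied.
C8: Y + W = 21; 21 mod 5 = 1, not 0 — violated.
C9: T × V = 4 × 10 = 40 — satisfied.

No — constraints 6, 8 are not satisfied.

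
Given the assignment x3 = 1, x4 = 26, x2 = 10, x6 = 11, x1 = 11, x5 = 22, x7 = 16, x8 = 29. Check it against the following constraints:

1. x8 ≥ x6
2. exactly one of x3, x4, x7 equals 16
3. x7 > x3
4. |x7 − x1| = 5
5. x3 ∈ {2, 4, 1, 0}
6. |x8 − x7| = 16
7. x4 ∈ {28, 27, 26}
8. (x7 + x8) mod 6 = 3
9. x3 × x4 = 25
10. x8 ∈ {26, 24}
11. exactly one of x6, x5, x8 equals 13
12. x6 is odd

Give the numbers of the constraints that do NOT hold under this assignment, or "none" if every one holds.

The assignment fails constraints 6, 9, 10, and 11.

1. x8 = 29, x6 = 11; 29 ≥ 11 — holds.
2. x3=1, x4=26, x7=16; 1 of them equals 16 — holds.
3. x7 = 16, x3 = 1; 16 > 1 — holds.
4. |16 − 11| = 5 — holds.
5. x3 = 1 is in {2, 4, 1, 0} — holds.
6. |29 − 16| = 13, not 16 — does not hold.
7. x4 = 26 is in {28, 27, 26} — holds.
8. x7 + x8 = 45; 45 mod 6 = 3 — holds.
9. x3 × x4 = 1 × 26 = 26, not 25 — does not hold.
10. x8 = 29 is not in {26, 24} — does not hold.
11. x6=11, x5=22, x8=29; 0 of them equal 13, not exactly one — does not hold.
12. x6 = 11 is odd — holds.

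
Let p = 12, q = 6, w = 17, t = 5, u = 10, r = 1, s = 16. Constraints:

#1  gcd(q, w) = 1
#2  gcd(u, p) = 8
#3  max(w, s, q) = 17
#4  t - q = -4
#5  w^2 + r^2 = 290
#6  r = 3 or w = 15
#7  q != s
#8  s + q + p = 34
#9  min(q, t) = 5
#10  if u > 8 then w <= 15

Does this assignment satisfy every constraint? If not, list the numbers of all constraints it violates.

No — constraints 2, 4, 6, 10 are not satisfied.

#1 gcd(6, 17) = 1 — holds.
#2 gcd(10, 12) = 2, not 8 — fails.
#3 max(17, 16, 6) = 17 — holds.
#4 t - q = 5 - 6 = -1, not -4 — fails.
#5 w^2 + r^2 = 17^2 + 1^2 = 289 + 1 = 290 — holds.
#6 r = 1 ≠ 3 and w = 17 ≠ 15; both disjuncts false — fails.
#7 q = 6, s = 16; distinct — holds.
#8 s + q + p = 16 + 6 + 12 = 34 — holds.
#9 min(6, 5) = 5 — holds.
#10 u = 10 > 8, so we need w ≤ 15; but w = 17 > 15 — fails.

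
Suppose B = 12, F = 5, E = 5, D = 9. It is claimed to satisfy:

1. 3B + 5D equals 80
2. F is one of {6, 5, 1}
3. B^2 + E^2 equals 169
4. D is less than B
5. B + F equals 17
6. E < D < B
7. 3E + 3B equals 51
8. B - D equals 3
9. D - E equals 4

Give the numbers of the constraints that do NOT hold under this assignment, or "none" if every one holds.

1. 3B + 5D = 3(12) + 5(9) = 81, not 80  no
2. F = 5 is in {6, 5, 1}  yes
3. B^2 + E^2 = 12^2 + 5^2 = 144 + 25 = 169  yes
4. D = 9, B = 12; 9 < 12  yes
5. B + F = 12 + 5 = 17  yes
6. values 5 < 9 < 12  yes
7. 3E + 3B = 3(5) + 3(12) = 51  yes
8. B - D = 12 - 9 = 3  yes
9. D - E = 9 - 5 = 4  yes

Violated: 1.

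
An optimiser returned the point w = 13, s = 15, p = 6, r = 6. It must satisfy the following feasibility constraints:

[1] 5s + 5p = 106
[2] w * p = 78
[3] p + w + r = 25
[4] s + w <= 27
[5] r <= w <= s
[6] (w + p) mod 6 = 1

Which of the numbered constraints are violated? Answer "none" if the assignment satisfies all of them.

[1] 5s + 5p = 5(15) + 5(6) = 105, not 106 — violated.
[2] w * p = 13 * 6 = 78 — satisfied.
[3] p + w + r = 6 + 13 + 6 = 25 — satisfied.
[4] s + w = 15 + 13 = 28; 28 > 27, bound 27 not met — violated.
[5] values 6 <= 13 <= 15 — satisfied.
[6] w + p = 19; 19 mod 6 = 1 — satisfied.

The assignment fails constraints 1 and 4.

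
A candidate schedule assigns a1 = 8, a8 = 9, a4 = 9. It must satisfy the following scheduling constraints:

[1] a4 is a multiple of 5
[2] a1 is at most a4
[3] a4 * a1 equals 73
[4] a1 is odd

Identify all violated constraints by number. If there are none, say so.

[1] 9 = 5*1 + 4, so 5 does not divide 9 — fails.
[2] a1 = 8, a4 = 9; 8 ≤ 9 — holds.
[3] a4 * a1 = 9 * 8 = 72, not 73 — fails.
[4] a1 = 8 is even — fails.

The assignment fails constraints 1, 3, and 4.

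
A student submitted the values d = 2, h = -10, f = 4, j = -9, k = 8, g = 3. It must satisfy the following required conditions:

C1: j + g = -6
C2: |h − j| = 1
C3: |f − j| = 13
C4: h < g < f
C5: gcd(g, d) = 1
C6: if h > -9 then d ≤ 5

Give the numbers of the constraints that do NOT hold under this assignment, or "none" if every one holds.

None — every constraint holds.

C1: j + g = -9 + 3 = -6 — satisfied.
C2: |-10 − (-9)| = 1 — satisfied.
C3: |4 − (-9)| = 13 — satisfied.
C4: values -10 < 3 < 4 — satisfied.
C5: gcd(3, 2) = 1 — satisfied.
C6: h = -10, not > -9; antecedent false, conditional vacuously true — satisfied.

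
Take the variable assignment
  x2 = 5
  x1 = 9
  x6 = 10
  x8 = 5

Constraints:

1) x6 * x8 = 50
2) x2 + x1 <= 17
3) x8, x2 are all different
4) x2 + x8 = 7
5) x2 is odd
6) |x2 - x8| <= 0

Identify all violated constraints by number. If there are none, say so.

Constraints 3, 4 are violated.

1) x6 * x8 = 10 * 5 = 50 — holds.
2) x2 + x1 = 5 + 9 = 14; 14 ≤ 17 — holds.
3) x8 = x2 = 5, not all different — does not hold.
4) x2 + x8 = 5 + 5 = 10, not 7 — does not hold.
5) x2 = 5 is odd — holds.
6) |5 - 5| = 0; 0 ≤ 0 — holds.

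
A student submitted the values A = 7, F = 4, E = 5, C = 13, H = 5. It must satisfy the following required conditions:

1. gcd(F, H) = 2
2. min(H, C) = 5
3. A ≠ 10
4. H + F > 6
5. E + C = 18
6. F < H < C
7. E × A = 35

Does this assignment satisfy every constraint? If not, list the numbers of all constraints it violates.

1. gcd(4, 5) = 1, not 2  no
2. min(5, 13) = 5  yes
3. A = 7, and 7 ≠ 10  yes
4. H + F = 5 + 4 = 9; 9 > 6  yes
5. E + C = 5 + 13 = 18  yes
6. values 4 < 5 < 13  yes
7. E × A = 5 × 7 = 35  yes

No — constraint 1 is not satisfied.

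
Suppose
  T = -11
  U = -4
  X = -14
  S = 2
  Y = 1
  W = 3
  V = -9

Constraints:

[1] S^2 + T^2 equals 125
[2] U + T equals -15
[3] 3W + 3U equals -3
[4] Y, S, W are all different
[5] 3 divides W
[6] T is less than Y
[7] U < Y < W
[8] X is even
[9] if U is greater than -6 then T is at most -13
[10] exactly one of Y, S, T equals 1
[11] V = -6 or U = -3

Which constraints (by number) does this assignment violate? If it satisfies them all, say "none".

Violated: 9, 11.

[1] S^2 + T^2 = 2^2 + (-11)^2 = 4 + 121 = 125 — holds.
[2] U + T = -4 + (-11) = -15 — holds.
[3] 3W + 3U = 3(3) + 3(-4) = -3 — holds.
[4] values 1, 2, 3 are pairwise distinct — holds.
[5] 3 / 3 = 1, so 3 divides 3 — holds.
[6] T = -11, Y = 1; -11 < 1 — holds.
[7] values -4 < 1 < 3 — holds.
[8] X = -14 is even — holds.
[9] U = -4 > -6, so we need T ≤ -13; but T = -11 > -13 — fails.
[10] Y=1, S=2, T=-11; 1 of them equals 1 — holds.
[11] V = -9 ≠ -6 and U = -4 ≠ -3; both disjuncts false — fails.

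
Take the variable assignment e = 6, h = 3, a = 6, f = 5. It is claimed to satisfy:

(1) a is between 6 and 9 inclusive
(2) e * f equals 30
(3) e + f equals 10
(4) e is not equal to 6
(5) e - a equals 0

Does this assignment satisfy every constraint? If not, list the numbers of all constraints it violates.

(1) a = 6 lies in [6, 9]  ✔
(2) e * f = 6 * 5 = 30  ✔
(3) e + f = 6 + 5 = 11, not 10  ✘
(4) e = 6, but 6 is required to differ  ✘
(5) e - a = 6 - 6 = 0  ✔

Constraints 3 and 4 do not hold.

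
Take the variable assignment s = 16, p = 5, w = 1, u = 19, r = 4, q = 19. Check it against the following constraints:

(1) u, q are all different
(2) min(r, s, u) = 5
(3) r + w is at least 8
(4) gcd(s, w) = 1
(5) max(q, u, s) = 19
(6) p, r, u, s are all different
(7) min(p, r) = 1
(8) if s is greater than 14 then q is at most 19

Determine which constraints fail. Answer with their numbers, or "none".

No — constraints 1, 2, 3, and 7 are not satisfied.

(1) u = q = 19, not all different  no
(2) min(4, 16, 19) = 4, not 5  no
(3) r + w = 4 + 1 = 5; 5 < 8, bound 8 not met  no
(4) gcd(16, 1) = 1  yes
(5) max(19, 19, 16) = 19  yes
(6) values 5, 4, 19, 16 are pairwise distinct  yes
(7) min(5, 4) = 4, not 1  no
(8) s = 16 > 14, so we need q ≤ 19; q = 19 ≤ 19  yes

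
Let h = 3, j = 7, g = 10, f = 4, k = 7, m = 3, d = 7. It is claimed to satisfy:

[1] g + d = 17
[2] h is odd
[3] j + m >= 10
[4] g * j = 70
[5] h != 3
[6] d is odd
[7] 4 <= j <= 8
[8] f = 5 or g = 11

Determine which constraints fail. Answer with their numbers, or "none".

[1] g + d = 10 + 7 = 17 — OK.
[2] h = 3 is odd — OK.
[3] j + m = 7 + 3 = 10; 10 ≥ 10 — OK.
[4] g * j = 10 * 7 = 70 — OK.
[5] h = 3, but 3 is required to differ — violated.
[6] d = 7 is odd — OK.
[7] j = 7 lies in [4, 8] — OK.
[8] f = 4 ≠ 5 and g = 10 ≠ 11; both disjuncts false — violated.

Constraints 5 and 8 do not hold.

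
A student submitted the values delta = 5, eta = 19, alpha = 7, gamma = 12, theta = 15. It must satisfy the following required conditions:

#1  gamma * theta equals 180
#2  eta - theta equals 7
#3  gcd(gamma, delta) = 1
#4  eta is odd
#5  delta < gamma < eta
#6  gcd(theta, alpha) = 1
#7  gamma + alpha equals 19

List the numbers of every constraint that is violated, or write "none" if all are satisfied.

The assignment fails constraint 2.

#1 gamma * theta = 12 * 15 = 180 — OK.
#2 eta - theta = 19 - 15 = 4, not 7 — violated.
#3 gcd(12, 5) = 1 — OK.
#4 eta = 19 is odd — OK.
#5 values 5 < 12 < 19 — OK.
#6 gcd(15, 7) = 1 — OK.
#7 gamma + alpha = 12 + 7 = 19 — OK.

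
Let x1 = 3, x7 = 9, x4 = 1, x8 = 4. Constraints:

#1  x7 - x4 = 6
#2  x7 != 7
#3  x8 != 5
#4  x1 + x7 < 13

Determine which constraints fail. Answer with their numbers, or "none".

#1 x7 - x4 = 9 - 1 = 8, not 6 — fails.
#2 x7 = 9, and 9 ≠ 7 — holds.
#3 x8 = 4, and 4 ≠ 5 — holds.
#4 x1 + x7 = 3 + 9 = 12; 12 < 13 — holds.

Constraint 1 does not hold.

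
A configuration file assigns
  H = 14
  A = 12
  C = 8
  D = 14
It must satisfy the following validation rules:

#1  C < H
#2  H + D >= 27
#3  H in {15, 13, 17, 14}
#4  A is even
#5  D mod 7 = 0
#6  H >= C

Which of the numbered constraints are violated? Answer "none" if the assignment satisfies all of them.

#1 C = 8, H = 14; 8 < 14  yes
#2 H + D = 14 + 14 = 28; 28 ≥ 27  yes
#3 H = 14 is in {15, 13, 17, 14}  yes
#4 A = 12 is even  yes
#5 14 mod 7 = 0  yes
#6 H = 14, C = 8; 14 ≥ 8  yes

The assignment satisfies every constraint.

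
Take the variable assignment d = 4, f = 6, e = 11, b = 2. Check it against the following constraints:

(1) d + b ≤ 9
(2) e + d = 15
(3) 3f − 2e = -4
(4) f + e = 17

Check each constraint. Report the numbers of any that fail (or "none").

(1) d + b = 4 + 2 = 6; 6 ≤ 9  holds
(2) e + d = 11 + 4 = 15  holds
(3) 3f − 2e = 3(6) − 2(11) = -4  holds
(4) f + e = 6 + 11 = 17  holds

None — every constraint holds.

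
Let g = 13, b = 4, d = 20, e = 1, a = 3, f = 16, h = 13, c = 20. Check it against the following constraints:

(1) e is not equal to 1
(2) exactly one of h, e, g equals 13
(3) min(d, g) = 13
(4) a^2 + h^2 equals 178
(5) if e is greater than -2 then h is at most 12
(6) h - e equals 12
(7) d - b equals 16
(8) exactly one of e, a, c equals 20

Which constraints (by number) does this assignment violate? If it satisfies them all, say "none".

Constraints 1, 2, and 5 are violated.

(1) e = 1, but 1 is required to differ  FAIL
(2) h=13, e=1, g=13; 2 of them equal 13, not exactly one  FAIL
(3) min(20, 13) = 13  OK
(4) a^2 + h^2 = 3^2 + 13^2 = 9 + 169 = 178  OK
(5) e = 1 > -2, so we need h ≤ 12; but h = 13 > 12  FAIL
(6) h - e = 13 - 1 = 12  OK
(7) d - b = 20 - 4 = 16  OK
(8) e=1, a=3, c=20; 1 of them equals 20  OK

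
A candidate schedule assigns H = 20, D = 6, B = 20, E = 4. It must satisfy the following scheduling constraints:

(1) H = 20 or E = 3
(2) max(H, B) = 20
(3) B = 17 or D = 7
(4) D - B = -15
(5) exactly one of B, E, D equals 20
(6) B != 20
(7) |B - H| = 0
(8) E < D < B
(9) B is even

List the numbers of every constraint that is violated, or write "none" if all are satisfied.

(1) H = 20 = 20 (first disjunct) — satisfied.
(2) max(20, 20) = 20 — satisfied.
(3) B = 20 ≠ 17 and D = 6 ≠ 7; both disjuncts false — violated.
(4) D - B = 6 - 20 = -14, not -15 — violated.
(5) B=20, E=4, D=6; 1 of them equals 20 — satisfied.
(6) B = 20, but 20 is required to differ — violated.
(7) |20 - 20| = 0 — satisfied.
(8) values 4 < 6 < 20 — satisfied.
(9) B = 20 is even — satisfied.

Constraints 3, 4, 6 do not hold.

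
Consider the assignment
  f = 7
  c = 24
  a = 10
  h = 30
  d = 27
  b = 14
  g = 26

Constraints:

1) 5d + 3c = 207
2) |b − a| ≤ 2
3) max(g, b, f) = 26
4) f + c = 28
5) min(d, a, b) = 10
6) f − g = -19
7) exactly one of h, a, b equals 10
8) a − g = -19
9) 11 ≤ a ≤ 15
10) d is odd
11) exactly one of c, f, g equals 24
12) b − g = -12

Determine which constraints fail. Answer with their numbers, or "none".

1) 5d + 3c = 5(27) + 3(24) = 207  OK
2) |14 − 10| = 4; 4 > 2, exceeds bound 2  FAIL
3) max(26, 14, 7) = 26  OK
4) f + c = 7 + 24 = 31, not 28  FAIL
5) min(27, 10, 14) = 10  OK
6) f − g = 7 − 26 = -19  OK
7) h=30, a=10, b=14; 1 of them equals 10  OK
8) a − g = 10 − 26 = -16, not -19  FAIL
9) a = 10 is outside [11, 15]  FAIL
10) d = 27 is odd  OK
11) c=24, f=7, g=26; 1 of them equals 24  OK
12) b − g = 14 − 26 = -12  OK

Constraints 2, 4, 8, 9 are violated.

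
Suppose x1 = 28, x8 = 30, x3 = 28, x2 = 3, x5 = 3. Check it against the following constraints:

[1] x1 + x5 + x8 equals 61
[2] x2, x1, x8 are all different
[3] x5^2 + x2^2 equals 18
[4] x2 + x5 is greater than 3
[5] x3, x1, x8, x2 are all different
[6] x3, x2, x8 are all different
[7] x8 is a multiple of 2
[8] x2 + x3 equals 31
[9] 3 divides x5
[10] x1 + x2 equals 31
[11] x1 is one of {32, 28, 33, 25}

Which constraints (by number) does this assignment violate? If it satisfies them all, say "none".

[1] x1 + x5 + x8 = 28 + 3 + 30 = 61  holds
[2] values 3, 28, 30 are pairwise distinct  holds
[3] x5^2 + x2^2 = 3^2 + 3^2 = 9 + 9 = 18  holds
[4] x2 + x5 = 3 + 3 = 6; 6 > 3  holds
[5] x3 = x1 = 28, not all different  fails
[6] values 28, 3, 30 are pairwise distinct  holds
[7] 30 / 2 = 15, so 2 divides 30  holds
[8] x2 + x3 = 3 + 28 = 31  holds
[9] 3 / 3 = 1, so 3 divides 3  holds
[10] x1 + x2 = 28 + 3 = 31  holds
[11] x1 = 28 is in {32, 28, 33, 25}  holds

The assignment fails constraint 5.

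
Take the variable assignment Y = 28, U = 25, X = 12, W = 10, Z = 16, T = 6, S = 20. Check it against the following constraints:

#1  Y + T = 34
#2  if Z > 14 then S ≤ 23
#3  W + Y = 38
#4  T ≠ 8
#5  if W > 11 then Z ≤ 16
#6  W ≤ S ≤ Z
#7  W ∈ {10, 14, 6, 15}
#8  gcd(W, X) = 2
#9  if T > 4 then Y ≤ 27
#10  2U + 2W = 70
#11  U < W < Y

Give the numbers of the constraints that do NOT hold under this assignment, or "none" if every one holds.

#1 Y + T = 28 + 6 = 34  OK
#2 Z = 16 > 14, so we need S ≤ 23; S = 20 ≤ 23  OK
#3 W + Y = 10 + 28 = 38  OK
#4 T = 6, and 6 ≠ 8  OK
#5 W = 10, not > 11; antecedent false, conditional vacuously true  OK
#6 values 10, 20, 16; S = 20 is not ≤ Z = 16  FAIL
#7 W = 10 is in {10, 14, 6, 15}  OK
#8 gcd(10, 12) = 2  OK
#9 T = 6 > 4, so we need Y ≤ 27; but Y = 28 > 27  FAIL
#10 2U + 2W = 2(25) + 2(10) = 70  OK
#11 values 25, 10, 28; U = 25 is not < W = 10  FAIL

Constraints 6, 9, 11 are violated.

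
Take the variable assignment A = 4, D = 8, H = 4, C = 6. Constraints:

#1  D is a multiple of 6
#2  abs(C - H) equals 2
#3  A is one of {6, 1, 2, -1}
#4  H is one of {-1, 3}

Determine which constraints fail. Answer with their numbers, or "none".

Violated: 1, 3, 4.

#1 8 = 6*1 + 2, so 6 does not divide 8 — violated.
#2 abs(6 - 4) = 2 — satisfied.
#3 A = 4 is not in {6, 1, 2, -1} — violated.
#4 H = 4 is not in {-1, 3} — violated.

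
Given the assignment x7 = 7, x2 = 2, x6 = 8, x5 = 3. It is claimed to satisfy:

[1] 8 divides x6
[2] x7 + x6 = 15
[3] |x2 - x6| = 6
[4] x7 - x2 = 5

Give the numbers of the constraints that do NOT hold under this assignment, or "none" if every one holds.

The assignment satisfies every constraint.

[1] 8 / 8 = 1, so 8 divides 8  true
[2] x7 + x6 = 7 + 8 = 15  true
[3] |2 - 8| = 6  true
[4] x7 - x2 = 7 - 2 = 5  true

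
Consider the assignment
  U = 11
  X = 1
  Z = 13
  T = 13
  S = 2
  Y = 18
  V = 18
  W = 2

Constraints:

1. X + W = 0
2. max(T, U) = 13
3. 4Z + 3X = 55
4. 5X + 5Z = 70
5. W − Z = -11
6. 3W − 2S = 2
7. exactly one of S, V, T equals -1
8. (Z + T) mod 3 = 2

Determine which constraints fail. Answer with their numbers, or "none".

No — constraints 1, 7 are not satisfied.

1. X + W = 1 + 2 = 3, not 0 — does not hold.
2. max(13, 11) = 13 — holds.
3. 4Z + 3X = 4(13) + 3(1) = 55 — holds.
4. 5X + 5Z = 5(1) + 5(13) = 70 — holds.
5. W − Z = 2 − 13 = -11 — holds.
6. 3W − 2S = 3(2) − 2(2) = 2 — holds.
7. S=2, V=18, T=13; 0 of them equal -1, not exactly one — does not hold.
8. Z + T = 26; 26 mod 3 = 2 — holds.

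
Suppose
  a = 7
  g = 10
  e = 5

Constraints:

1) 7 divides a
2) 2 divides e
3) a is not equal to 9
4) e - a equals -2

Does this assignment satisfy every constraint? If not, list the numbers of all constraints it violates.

1) 7 / 7 = 1, so 7 divides 7  yes
2) 5 = 2*2 + 1, so 2 does not divide 5  no
3) a = 7, and 7 ≠ 9  yes
4) e - a = 5 - 7 = -2  yes

Violated: 2.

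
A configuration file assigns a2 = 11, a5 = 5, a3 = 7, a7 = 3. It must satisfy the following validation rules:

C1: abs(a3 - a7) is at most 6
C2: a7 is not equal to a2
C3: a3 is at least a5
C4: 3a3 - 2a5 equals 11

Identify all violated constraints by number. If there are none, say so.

C1: abs(7 - 3) = 4; 4 ≤ 6 — holds.
C2: a7 = 3, a2 = 11; distinct — holds.
C3: a3 = 7, a5 = 5; 7 ≥ 5 — holds.
C4: 3a3 - 2a5 = 3(7) - 2(5) = 11 — holds.

Yes — all constraints hold.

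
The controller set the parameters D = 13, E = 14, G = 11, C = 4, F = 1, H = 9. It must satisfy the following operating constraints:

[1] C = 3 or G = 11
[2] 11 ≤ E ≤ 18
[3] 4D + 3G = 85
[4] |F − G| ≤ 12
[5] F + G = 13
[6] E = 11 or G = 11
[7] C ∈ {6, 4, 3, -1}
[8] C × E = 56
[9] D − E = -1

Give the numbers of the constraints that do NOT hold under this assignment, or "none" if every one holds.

[1] C = 4 ≠ 3, but G = 11 = 11 (second disjunct)  true
[2] E = 14 lies in [11, 18]  true
[3] 4D + 3G = 4(13) + 3(11) = 85  true
[4] |1 − 11| = 10; 10 ≤ 12  true
[5] F + G = 1 + 11 = 12, not 13  false
[6] E = 14 ≠ 11, but G = 11 = 11 (second disjunct)  true
[7] C = 4 is in {6, 4, 3, -1}  true
[8] C × E = 4 × 14 = 56  true
[9] D − E = 13 − 14 = -1  true

Violated: 5.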